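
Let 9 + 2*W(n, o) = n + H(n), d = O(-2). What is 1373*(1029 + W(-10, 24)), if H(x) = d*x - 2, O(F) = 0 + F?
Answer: 2824261/2 ≈ 1.4121e+6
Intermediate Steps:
O(F) = F
d = -2
H(x) = -2 - 2*x (H(x) = -2*x - 2 = -2 - 2*x)
W(n, o) = -11/2 - n/2 (W(n, o) = -9/2 + (n + (-2 - 2*n))/2 = -9/2 + (-2 - n)/2 = -9/2 + (-1 - n/2) = -11/2 - n/2)
1373*(1029 + W(-10, 24)) = 1373*(1029 + (-11/2 - ½*(-10))) = 1373*(1029 + (-11/2 + 5)) = 1373*(1029 - ½) = 1373*(2057/2) = 2824261/2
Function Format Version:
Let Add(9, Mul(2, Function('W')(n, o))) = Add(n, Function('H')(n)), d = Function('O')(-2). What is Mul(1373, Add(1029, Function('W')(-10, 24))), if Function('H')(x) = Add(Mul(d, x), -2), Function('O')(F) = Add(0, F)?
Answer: Rational(2824261, 2) ≈ 1.4121e+6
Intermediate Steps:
Function('O')(F) = F
d = -2
Function('H')(x) = Add(-2, Mul(-2, x)) (Function('H')(x) = Add(Mul(-2, x), -2) = Add(-2, Mul(-2, x)))
Function('W')(n, o) = Add(Rational(-11, 2), Mul(Rational(-1, 2), n)) (Function('W')(n, o) = Add(Rational(-9, 2), Mul(Rational(1, 2), Add(n, Add(-2, Mul(-2, n))))) = Add(Rational(-9, 2), Mul(Rational(1, 2), Add(-2, Mul(-1, n)))) = Add(Rational(-9, 2), Add(-1, Mul(Rational(-1, 2), n))) = Add(Rational(-11, 2), Mul(Rational(-1, 2), n)))
Mul(1373, Add(1029, Function('W')(-10, 24))) = Mul(1373, Add(1029, Add(Rational(-11, 2), Mul(Rational(-1, 2), -10)))) = Mul(1373, Add(1029, Add(Rational(-11, 2), 5))) = Mul(1373, Add(1029, Rational(-1, 2))) = Mul(1373, Rational(2057, 2)) = Rational(2824261, 2)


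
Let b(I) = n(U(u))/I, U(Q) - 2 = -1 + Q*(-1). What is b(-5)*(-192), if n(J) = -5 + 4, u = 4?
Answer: -192/5 ≈ -38.400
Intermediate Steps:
U(Q) = 1 - Q (U(Q) = 2 + (-1 + Q*(-1)) = 2 + (-1 - Q) = 1 - Q)
n(J) = -1
b(I) = -1/I
b(-5)*(-192) = -1/(-5)*(-192) = -1*(-⅕)*(-192) = (⅕)*(-192) = -192/5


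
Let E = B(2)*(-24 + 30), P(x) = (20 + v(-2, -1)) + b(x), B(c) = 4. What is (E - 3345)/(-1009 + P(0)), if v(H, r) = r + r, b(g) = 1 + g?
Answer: 369/110 ≈ 3.3545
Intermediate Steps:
v(H, r) = 2*r
P(x) = 19 + x (P(x) = (20 + 2*(-1)) + (1 + x) = (20 - 2) + (1 + x) = 18 + (1 + x) = 19 + x)
E = 24 (E = 4*(-24 + 30) = 4*6 = 24)
(E - 3345)/(-1009 + P(0)) = (24 - 3345)/(-1009 + (19 + 0)) = -3321/(-1009 + 19) = -3321/(-990) = -3321*(-1/990) = 369/110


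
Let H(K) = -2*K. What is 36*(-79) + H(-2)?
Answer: -2840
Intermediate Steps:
36*(-79) + H(-2) = 36*(-79) - 2*(-2) = -2844 + 4 = -2840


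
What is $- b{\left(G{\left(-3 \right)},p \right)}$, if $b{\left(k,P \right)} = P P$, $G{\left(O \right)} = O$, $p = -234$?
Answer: $-54756$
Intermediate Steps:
$b{\left(k,P \right)} = P^{2}$
$- b{\left(G{\left(-3 \right)},p \right)} = - \left(-234\right)^{2} = \left(-1\right) 54756 = -54756$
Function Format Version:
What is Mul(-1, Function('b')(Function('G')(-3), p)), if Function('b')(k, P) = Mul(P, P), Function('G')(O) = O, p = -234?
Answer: -54756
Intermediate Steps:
Function('b')(k, P) = Pow(P, 2)
Mul(-1, Function('b')(Function('G')(-3), p)) = Mul(-1, Pow(-234, 2)) = Mul(-1, 54756) = -54756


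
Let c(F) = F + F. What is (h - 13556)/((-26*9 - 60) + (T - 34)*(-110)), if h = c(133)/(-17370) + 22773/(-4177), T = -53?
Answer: -245986336133/168253862310 ≈ -1.4620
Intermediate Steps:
c(F) = 2*F
h = -198339046/36277245 (h = (2*133)/(-17370) + 22773/(-4177) = 266*(-1/17370) + 22773*(-1/4177) = -133/8685 - 22773/4177 = -198339046/36277245 ≈ -5.4673)
(h - 13556)/((-26*9 - 60) + (T - 34)*(-110)) = (-198339046/36277245 - 13556)/((-26*9 - 60) + (-53 - 34)*(-110)) = -491972672266/(36277245*((-234 - 60) - 87*(-110))) = -491972672266/(36277245*(-294 + 9570)) = -491972672266/36277245/9276 = -491972672266/36277245*1/9276 = -245986336133/168253862310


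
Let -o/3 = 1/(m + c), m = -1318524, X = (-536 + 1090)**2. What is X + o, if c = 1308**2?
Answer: 40138474479/130780 ≈ 3.0692e+5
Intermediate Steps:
X = 306916 (X = 554**2 = 306916)
c = 1710864
o = -1/130780 (o = -3/(-1318524 + 1710864) = -3/392340 = -3*1/392340 = -1/130780 ≈ -7.6464e-6)
X + o = 306916 - 1/130780 = 40138474479/130780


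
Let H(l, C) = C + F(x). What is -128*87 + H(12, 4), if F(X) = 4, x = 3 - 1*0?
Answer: -11128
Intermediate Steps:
x = 3 (x = 3 + 0 = 3)
H(l, C) = 4 + C (H(l, C) = C + 4 = 4 + C)
-128*87 + H(12, 4) = -128*87 + (4 + 4) = -11136 + 8 = -11128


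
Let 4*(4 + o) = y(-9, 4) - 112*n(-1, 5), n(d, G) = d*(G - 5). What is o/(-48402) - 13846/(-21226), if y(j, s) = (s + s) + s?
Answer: 335097659/513690426 ≈ 0.65233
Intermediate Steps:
y(j, s) = 3*s (y(j, s) = 2*s + s = 3*s)
n(d, G) = d*(-5 + G)
o = -1 (o = -4 + (3*4 - (-112)*(-5 + 5))/4 = -4 + (12 - (-112)*0)/4 = -4 + (12 - 112*0)/4 = -4 + (12 + 0)/4 = -4 + (¼)*12 = -4 + 3 = -1)
o/(-48402) - 13846/(-21226) = -1/(-48402) - 13846/(-21226) = -1*(-1/48402) - 13846*(-1/21226) = 1/48402 + 6923/10613 = 335097659/513690426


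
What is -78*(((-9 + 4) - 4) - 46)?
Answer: 4290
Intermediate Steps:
-78*(((-9 + 4) - 4) - 46) = -78*((-5 - 4) - 46) = -78*(-9 - 46) = -78*(-55) = 4290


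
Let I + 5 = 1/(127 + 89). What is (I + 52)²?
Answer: 103083409/46656 ≈ 2209.4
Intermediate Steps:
I = -1079/216 (I = -5 + 1/(127 + 89) = -5 + 1/216 = -1079/216 ≈ -4.9954)
(I + 52)² = (-1079/216 + 52)² = (10153/216)² = 103083409/46656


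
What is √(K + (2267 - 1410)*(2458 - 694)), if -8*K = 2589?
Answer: √24182790/4 ≈ 1229.4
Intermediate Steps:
K = -2589/8 (K = -⅛*2589 = -2589/8 ≈ -323.63)
√(K + (2267 - 1410)*(2458 - 694)) = √(-2589/8 + (2267 - 1410)*(2458 - 694)) = √(-2589/8 + 857*1764) = √(-2589/8 + 1511748) = √(12091395/8) = √24182790/4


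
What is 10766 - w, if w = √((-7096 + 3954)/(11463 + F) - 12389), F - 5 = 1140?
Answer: 10766 - I*√30772119838/1576 ≈ 10766.0 - 111.31*I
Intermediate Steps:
F = 1145 (F = 5 + 1140 = 1145)
w = I*√30772119838/1576 (w = √((-7096 + 3954)/(11463 + 1145) - 12389) = √(-3142/12608 - 12389) = √(-3142*1/12608 - 12389) = √(-1571/6304 - 12389) = √(-78101827/6304) = I*√30772119838/1576 ≈ 111.31*I)
10766 - w = 10766 - I*√30772119838/1576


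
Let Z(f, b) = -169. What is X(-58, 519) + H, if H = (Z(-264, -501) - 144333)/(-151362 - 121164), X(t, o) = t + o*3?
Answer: 204330488/136263 ≈ 1499.5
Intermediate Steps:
X(t, o) = t + 3*o
H = 72251/136263 (H = (-169 - 144333)/(-151362 - 121164) = -144502/(-272526) = -144502*(-1/272526) = 72251/136263 ≈ 0.53023)
X(-58, 519) + H = (-58 + 3*519) + 72251/136263 = (-58 + 1557) + 72251/136263 = 1499 + 72251/136263 = 204330488/136263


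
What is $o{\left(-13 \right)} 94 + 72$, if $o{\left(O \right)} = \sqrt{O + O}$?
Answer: $72 + 94 i \sqrt{26} \approx 72.0 + 479.31 i$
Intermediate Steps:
$o{\left(O \right)} = \sqrt{2} \sqrt{O}$ ($o{\left(O \right)} = \sqrt{2 O} = \sqrt{2} \sqrt{O}$)
$o{\left(-13 \right)} 94 + 72 = \sqrt{2} \sqrt{-13} \cdot 94 + 72 = \sqrt{2} i \sqrt{13} \cdot 94 + 72 = i \sqrt{26} \cdot 94 + 72 = 94 i \sqrt{26} + 72 = 72 + 94 i \sqrt{26}$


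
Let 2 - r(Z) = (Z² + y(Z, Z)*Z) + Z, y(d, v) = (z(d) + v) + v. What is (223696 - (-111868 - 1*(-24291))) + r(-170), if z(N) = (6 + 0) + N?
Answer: 196865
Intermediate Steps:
z(N) = 6 + N
y(d, v) = 6 + d + 2*v (y(d, v) = ((6 + d) + v) + v = (6 + d + v) + v = 6 + d + 2*v)
r(Z) = 2 - Z - Z² - Z*(6 + 3*Z) (r(Z) = 2 - ((Z² + (6 + Z + 2*Z)*Z) + Z) = 2 - ((Z² + (6 + 3*Z)*Z) + Z) = 2 - ((Z² + Z*(6 + 3*Z)) + Z) = 2 - (Z + Z² + Z*(6 + 3*Z)) = 2 + (-Z - Z² - Z*(6 + 3*Z)) = 2 - Z - Z² - Z*(6 + 3*Z))
(223696 - (-111868 - 1*(-24291))) + r(-170) = (223696 - (-111868 - 1*(-24291))) + (2 - 7*(-170) - 4*(-170)²) = (223696 - (-111868 + 24291)) + (2 + 1190 - 4*28900) = (223696 - 1*(-87577)) + (2 + 1190 - 115600) = (223696 + 87577) - 114408 = 311273 - 114408 = 196865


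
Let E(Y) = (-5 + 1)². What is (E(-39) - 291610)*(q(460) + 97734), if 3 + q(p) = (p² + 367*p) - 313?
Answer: -139334693772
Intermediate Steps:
q(p) = -316 + p² + 367*p (q(p) = -3 + ((p² + 367*p) - 313) = -3 + (-313 + p² + 367*p) = -316 + p² + 367*p)
E(Y) = 16 (E(Y) = (-4)² = 16)
(E(-39) - 291610)*(q(460) + 97734) = (16 - 291610)*((-316 + 460² + 367*460) + 97734) = -291594*((-316 + 211600 + 168820) + 97734) = -291594*(380104 + 97734) = -291594*477838 = -139334693772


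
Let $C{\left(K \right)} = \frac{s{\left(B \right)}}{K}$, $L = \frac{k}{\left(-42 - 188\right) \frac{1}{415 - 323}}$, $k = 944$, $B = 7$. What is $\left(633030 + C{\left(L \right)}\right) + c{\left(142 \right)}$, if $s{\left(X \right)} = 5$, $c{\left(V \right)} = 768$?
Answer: $\frac{1196610599}{1888} \approx 6.338 \cdot 10^{5}$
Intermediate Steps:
$L = - \frac{1888}{5}$ ($L = \frac{944}{\left(-42 - 188\right) \frac{1}{415 - 323}} = \frac{944}{\left(-230\right) \frac{1}{92}} = \frac{944}{- \frac{5}{2}} = 944 \left(- \frac{2}{5}\right) = - \frac{1888}{5} \approx -377.6$)
$C{\left(K \right)} = \frac{5}{K}$
$\left(633030 + C{\left(L \right)}\right) + c{\left(142 \right)} = \left(633030 + \frac{5}{- \frac{1888}{5}}\right) + 768 = \left(633030 + 5 \left(- \frac{5}{1888}\right)\right) + 768 = \left(633030 - \frac{25}{1888}\right) + 768 = \frac{1195160615}{1888} + 768 = \frac{1196610599}{1888}$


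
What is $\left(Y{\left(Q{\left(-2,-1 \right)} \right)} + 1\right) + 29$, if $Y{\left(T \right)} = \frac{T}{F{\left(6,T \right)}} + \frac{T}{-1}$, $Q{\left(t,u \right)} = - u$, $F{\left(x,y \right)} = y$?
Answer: $30$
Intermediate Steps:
$Y{\left(T \right)} = 1 - T$ ($Y{\left(T \right)} = \frac{T}{T} + \frac{T}{-1} = 1 + T \left(-1\right) = 1 - T$)
$\left(Y{\left(Q{\left(-2,-1 \right)} \right)} + 1\right) + 29 = \left(\left(1 - \left(-1\right) \left(-1\right)\right) + 1\right) + 29 = \left(\left(1 - 1\right) + 1\right) + 29 = \left(0 + 1\right) + 29 = 1 + 29 = 30$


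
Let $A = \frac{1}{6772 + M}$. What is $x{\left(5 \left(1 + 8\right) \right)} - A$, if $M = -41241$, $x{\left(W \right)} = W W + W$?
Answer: $\frac{71350831}{34469} \approx 2070.0$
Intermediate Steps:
$x{\left(W \right)} = W + W^{2}$ ($x{\left(W \right)} = W^{2} + W = W + W^{2}$)
$A = - \frac{1}{34469}$ ($A = \frac{1}{6772 - 41241} = \frac{1}{-34469} = - \frac{1}{34469} \approx -2.9012 \cdot 10^{-5}$)
$x{\left(5 \left(1 + 8\right) \right)} - A = 5 \left(1 + 8\right) \left(1 + 5 \left(1 + 8\right)\right) - - \frac{1}{34469} = 5 \cdot 9 \left(1 + 5 \cdot 9\right) + \frac{1}{34469} = 45 \left(1 + 45\right) + \frac{1}{34469} = 45 \cdot 46 + \frac{1}{34469} = 2070 + \frac{1}{34469} = \frac{71350831}{34469}$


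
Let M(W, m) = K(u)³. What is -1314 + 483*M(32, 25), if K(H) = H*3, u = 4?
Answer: 833310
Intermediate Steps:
K(H) = 3*H
M(W, m) = 1728 (M(W, m) = (3*4)³ = 12³ = 1728)
-1314 + 483*M(32, 25) = -1314 + 483*1728 = -1314 + 834624 = 833310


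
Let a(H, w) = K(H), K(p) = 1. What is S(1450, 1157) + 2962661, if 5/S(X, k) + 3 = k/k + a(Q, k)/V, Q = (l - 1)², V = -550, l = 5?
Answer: 3261887011/1101 ≈ 2.9627e+6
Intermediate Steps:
Q = 16 (Q = (5 - 1)² = 4² = 16)
a(H, w) = 1
S(X, k) = -2750/1101 (S(X, k) = 5/(-3 + (k/k + 1/(-550))) = 5/(-3 + (1 + 1*(-1/550))) = 5/(-3 + (1 - 1/550)) = 5/(-3 + 549/550) = 5/(-1101/550) = 5*(-550/1101) = -2750/1101)
S(1450, 1157) + 2962661 = -2750/1101 + 2962661 = 3261887011/1101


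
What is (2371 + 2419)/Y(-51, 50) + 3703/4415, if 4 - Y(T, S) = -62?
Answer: 10696124/145695 ≈ 73.414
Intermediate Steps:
Y(T, S) = 66 (Y(T, S) = 4 - 1*(-62) = 4 + 62 = 66)
(2371 + 2419)/Y(-51, 50) + 3703/4415 = (2371 + 2419)/66 + 3703/4415 = 4790*(1/66) + 3703*(1/4415) = 2395/33 + 3703/4415 = 10696124/145695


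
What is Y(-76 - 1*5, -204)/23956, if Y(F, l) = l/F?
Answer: 17/161703 ≈ 0.00010513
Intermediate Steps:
Y(-76 - 1*5, -204)/23956 = -204/(-76 - 1*5)/23956 = -204/(-76 - 5)*(1/23956) = -204/(-81)*(1/23956) = -204*(-1/81)*(1/23956) = (68/27)*(1/23956) = 17/161703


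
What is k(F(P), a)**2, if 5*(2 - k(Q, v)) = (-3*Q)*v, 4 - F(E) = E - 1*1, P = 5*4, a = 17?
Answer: 22801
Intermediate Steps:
P = 20
F(E) = 5 - E (F(E) = 4 - (E - 1*1) = 4 - (E - 1) = 4 - (-1 + E) = 4 + (1 - E) = 5 - E)
k(Q, v) = 2 + 3*Q*v/5 (k(Q, v) = 2 - (-3*Q)*v/5 = 2 - (-3)*Q*v/5 = 2 + 3*Q*v/5)
k(F(P), a)**2 = (2 + (3/5)*(5 - 1*20)*17)**2 = (2 + (3/5)*(5 - 20)*17)**2 = (2 + (3/5)*(-15)*17)**2 = (2 - 153)**2 = (-151)**2 = 22801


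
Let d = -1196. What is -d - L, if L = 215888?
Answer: -214692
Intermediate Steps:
-d - L = -1*(-1196) - 1*215888 = 1196 - 215888 = -214692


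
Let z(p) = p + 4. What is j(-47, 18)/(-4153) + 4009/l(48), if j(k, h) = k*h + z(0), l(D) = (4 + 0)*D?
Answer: 16811041/797376 ≈ 21.083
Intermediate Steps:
z(p) = 4 + p
l(D) = 4*D
j(k, h) = 4 + h*k (j(k, h) = k*h + (4 + 0) = h*k + 4 = 4 + h*k)
j(-47, 18)/(-4153) + 4009/l(48) = (4 + 18*(-47))/(-4153) + 4009/((4*48)) = (4 - 846)*(-1/4153) + 4009/192 = -842*(-1/4153) + 4009*(1/192) = 842/4153 + 4009/192 = 16811041/797376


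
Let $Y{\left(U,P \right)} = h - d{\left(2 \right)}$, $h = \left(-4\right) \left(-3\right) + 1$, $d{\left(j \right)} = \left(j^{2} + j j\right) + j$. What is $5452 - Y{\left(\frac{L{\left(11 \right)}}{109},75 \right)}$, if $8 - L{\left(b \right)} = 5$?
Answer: $5449$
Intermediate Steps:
$L{\left(b \right)} = 3$ ($L{\left(b \right)} = 8 - 5 = 3$)
$d{\left(j \right)} = j + 2 j^{2}$ ($d{\left(j \right)} = \left(j^{2} + j^{2}\right) + j = 2 j^{2} + j = j + 2 j^{2}$)
$h = 13$ ($h = 12 + 1 = 13$)
$Y{\left(U,P \right)} = 3$ ($Y{\left(U,P \right)} = 13 - 2 \left(1 + 2 \cdot 2\right) = 13 - 2 \left(1 + 4\right) = 13 - 2 \cdot 5 = 13 - 10 = 3$)
$5452 - Y{\left(\frac{L{\left(11 \right)}}{109},75 \right)} = 5452 - 3 = 5449$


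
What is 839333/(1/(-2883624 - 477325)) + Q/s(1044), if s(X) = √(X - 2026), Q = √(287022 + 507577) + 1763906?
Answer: -2820955407017 - I*√982*(1763906 + √794599)/982 ≈ -2.821e+12 - 56317.0*I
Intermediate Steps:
Q = 1763906 + √794599 (Q = √794599 + 1763906 = 1763906 + √794599 ≈ 1.7648e+6)
s(X) = √(-2026 + X)
839333/(1/(-2883624 - 477325)) + Q/s(1044) = 839333/(1/(-2883624 - 477325)) + (1763906 + √794599)/(√(-2026 + 1044)) = 839333/(1/(-3360949)) + (1763906 + √794599)/(√(-982)) = 839333/(-1/3360949) + (1763906 + √794599)/((I*√982)) = 839333*(-3360949) + (1763906 + √794599)*(-I*√982/982) = -2820955407017 - I*√982*(1763906 + √794599)/982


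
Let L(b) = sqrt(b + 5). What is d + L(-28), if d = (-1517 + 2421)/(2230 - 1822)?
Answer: 113/51 + I*sqrt(23) ≈ 2.2157 + 4.7958*I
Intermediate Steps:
d = 113/51 (d = 904/408 = 904*(1/408) = 113/51 ≈ 2.2157)
L(b) = sqrt(5 + b)
d + L(-28) = 113/51 + sqrt(5 - 28) = 113/51 + sqrt(-23) = 113/51 + I*sqrt(23)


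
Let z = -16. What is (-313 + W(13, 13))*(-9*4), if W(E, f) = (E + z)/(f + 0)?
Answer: 146592/13 ≈ 11276.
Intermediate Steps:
W(E, f) = (-16 + E)/f (W(E, f) = (E - 16)/(f + 0) = (-16 + E)/f)
(-313 + W(13, 13))*(-9*4) = (-313 + (-16 + 13)/13)*(-9*4) = (-313 + (1/13)*(-3))*(-36) = (-313 - 3/13)*(-36) = -4072/13*(-36) = 146592/13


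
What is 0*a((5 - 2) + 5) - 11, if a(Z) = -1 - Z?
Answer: -11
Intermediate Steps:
0*a((5 - 2) + 5) - 11 = 0*(-1 - ((5 - 2) + 5)) - 11 = 0*(-1 - (3 + 5)) - 11 = 0*(-1 - 1*8) - 11 = 0*(-1 - 8) - 11 = 0*(-9) - 11 = 0 - 11 = -11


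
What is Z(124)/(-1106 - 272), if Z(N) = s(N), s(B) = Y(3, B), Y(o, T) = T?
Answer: -62/689 ≈ -0.089985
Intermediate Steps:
s(B) = B
Z(N) = N
Z(124)/(-1106 - 272) = 124/(-1106 - 272) = 124/(-1378) = 124*(-1/1378) = -62/689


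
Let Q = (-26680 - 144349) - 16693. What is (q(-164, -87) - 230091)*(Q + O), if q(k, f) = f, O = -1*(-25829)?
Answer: 37264206954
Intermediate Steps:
O = 25829
Q = -187722 (Q = -171029 - 16693 = -187722)
(q(-164, -87) - 230091)*(Q + O) = (-87 - 230091)*(-187722 + 25829) = -230178*(-161893) = 37264206954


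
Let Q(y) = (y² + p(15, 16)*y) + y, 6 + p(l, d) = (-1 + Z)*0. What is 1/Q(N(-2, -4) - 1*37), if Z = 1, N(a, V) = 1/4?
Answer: 16/24549 ≈ 0.00065176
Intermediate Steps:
N(a, V) = ¼
p(l, d) = -6 (p(l, d) = -6 + (-1 + 1)*0 = -6 + 0*0 = -6 + 0 = -6)
Q(y) = y² - 5*y (Q(y) = (y² - 6*y) + y = y² - 5*y)
1/Q(N(-2, -4) - 1*37) = 1/((¼ - 1*37)*(-5 + (¼ - 1*37))) = 1/((¼ - 37)*(-5 + (¼ - 37))) = 1/(-147*(-5 - 147/4)/4) = 1/(-147/4*(-167/4)) = 1/(24549/16) = 16/24549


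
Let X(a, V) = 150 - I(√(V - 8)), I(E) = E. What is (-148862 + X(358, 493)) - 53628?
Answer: -202340 - √485 ≈ -2.0236e+5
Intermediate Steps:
X(a, V) = 150 - √(-8 + V) (X(a, V) = 150 - √(V - 8) = 150 - √(-8 + V))
(-148862 + X(358, 493)) - 53628 = (-148862 + (150 - √(-8 + 493))) - 53628 = (-148862 + (150 - √485)) - 53628 = (-148712 - √485) - 53628 = -202340 - √485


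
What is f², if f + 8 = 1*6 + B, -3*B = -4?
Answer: 4/9 ≈ 0.44444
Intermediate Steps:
B = 4/3 (B = -⅓*(-4) = 4/3 ≈ 1.3333)
f = -⅔ (f = -8 + (1*6 + 4/3) = -8 + (6 + 4/3) = -8 + 22/3 = -⅔ ≈ -0.66667)
f² = (-⅔)² = 4/9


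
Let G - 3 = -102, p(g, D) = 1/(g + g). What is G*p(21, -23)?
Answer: -33/14 ≈ -2.3571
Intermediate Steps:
p(g, D) = 1/(2*g)
G = -99 (G = 3 - 102 = -99)
G*p(21, -23) = -99/(2*21) = -99*1/42 = -33/14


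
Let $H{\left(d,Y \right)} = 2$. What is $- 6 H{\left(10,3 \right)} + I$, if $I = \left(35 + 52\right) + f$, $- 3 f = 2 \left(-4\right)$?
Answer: $\frac{233}{3} \approx 77.667$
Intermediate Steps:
$f = \frac{8}{3}$ ($f = - \frac{2 \left(-4\right)}{3} = \left(- \frac{1}{3}\right) \left(-8\right) = \frac{8}{3} \approx 2.6667$)
$I = \frac{269}{3}$ ($I = \left(35 + 52\right) + \frac{8}{3} = 87 + \frac{8}{3} = \frac{269}{3} \approx 89.667$)
$- 6 H{\left(10,3 \right)} + I = \left(-6\right) 2 + \frac{269}{3} = -12 + \frac{269}{3} = \frac{233}{3}$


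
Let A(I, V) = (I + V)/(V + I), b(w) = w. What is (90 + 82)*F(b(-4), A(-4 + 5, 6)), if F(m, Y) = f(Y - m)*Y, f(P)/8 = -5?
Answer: -6880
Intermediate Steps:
f(P) = -40 (f(P) = 8*(-5) = -40)
A(I, V) = 1 (A(I, V) = (I + V)/(I + V) = 1)
F(m, Y) = -40*Y
(90 + 82)*F(b(-4), A(-4 + 5, 6)) = (90 + 82)*(-40*1) = 172*(-40) = -6880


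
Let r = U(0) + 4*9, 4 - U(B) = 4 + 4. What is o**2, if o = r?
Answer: 1024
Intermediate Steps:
U(B) = -4 (U(B) = 4 - (4 + 4) = 4 - 1*8 = 4 - 8 = -4)
r = 32 (r = -4 + 4*9 = -4 + 36 = 32)
o = 32
o**2 = 32**2 = 1024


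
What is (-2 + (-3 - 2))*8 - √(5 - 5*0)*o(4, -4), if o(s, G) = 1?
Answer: -56 - √5 ≈ -58.236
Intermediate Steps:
(-2 + (-3 - 2))*8 - √(5 - 5*0)*o(4, -4) = (-2 + (-3 - 2))*8 - √(5 - 5*0) = (-2 - 5)*8 - √(5 + 0) = -7*8 - √5 = -56 - √5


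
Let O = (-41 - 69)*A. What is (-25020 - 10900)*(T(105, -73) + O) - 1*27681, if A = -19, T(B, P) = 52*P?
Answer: 61251839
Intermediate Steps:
O = 2090 (O = (-41 - 69)*(-19) = -110*(-19) = 2090)
(-25020 - 10900)*(T(105, -73) + O) - 1*27681 = (-25020 - 10900)*(52*(-73) + 2090) - 1*27681 = -35920*(-3796 + 2090) - 27681 = -35920*(-1706) - 27681 = 61279520 - 27681 = 61251839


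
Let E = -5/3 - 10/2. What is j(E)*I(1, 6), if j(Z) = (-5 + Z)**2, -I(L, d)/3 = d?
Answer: -2450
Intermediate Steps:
I(L, d) = -3*d
E = -20/3 (E = -5*1/3 - 10*1/2 = -5/3 - 5 = -20/3 ≈ -6.6667)
j(E)*I(1, 6) = (-5 - 20/3)**2*(-3*6) = (-35/3)**2*(-18) = (1225/9)*(-18) = -2450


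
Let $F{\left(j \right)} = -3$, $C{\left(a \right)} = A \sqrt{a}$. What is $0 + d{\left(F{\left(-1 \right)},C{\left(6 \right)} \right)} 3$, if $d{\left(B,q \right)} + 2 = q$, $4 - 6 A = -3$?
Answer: $-6 + \frac{7 \sqrt{6}}{2} \approx 2.5732$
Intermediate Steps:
$A = \frac{7}{6}$ ($A = \frac{2}{3} - - \frac{1}{2} = \frac{2}{3} + \frac{1}{2} = \frac{7}{6} \approx 1.1667$)
$C{\left(a \right)} = \frac{7 \sqrt{a}}{6}$
$d{\left(B,q \right)} = -2 + q$
$0 + d{\left(F{\left(-1 \right)},C{\left(6 \right)} \right)} 3 = 0 + \left(-2 + \frac{7 \sqrt{6}}{6}\right) 3 = 0 - \left(6 - \frac{7 \sqrt{6}}{2}\right) = -6 + \frac{7 \sqrt{6}}{2}$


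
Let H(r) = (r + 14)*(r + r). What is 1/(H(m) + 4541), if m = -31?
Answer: 1/5595 ≈ 0.00017873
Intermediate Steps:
H(r) = 2*r*(14 + r) (H(r) = (14 + r)*(2*r) = 2*r*(14 + r))
1/(H(m) + 4541) = 1/(2*(-31)*(14 - 31) + 4541) = 1/(2*(-31)*(-17) + 4541) = 1/(1054 + 4541) = 1/5595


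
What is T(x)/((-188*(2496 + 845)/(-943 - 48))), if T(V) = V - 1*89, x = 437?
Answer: 86217/157027 ≈ 0.54906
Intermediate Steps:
T(V) = -89 + V (T(V) = V - 89 = -89 + V)
T(x)/((-188*(2496 + 845)/(-943 - 48))) = (-89 + 437)/((-188*(2496 + 845)/(-943 - 48))) = 348/((-628108/(-991))) = 348/((-628108*(-1)/991)) = 348/((-188*(-3341/991))) = 348/(628108/991) = 348*(991/628108) = 86217/157027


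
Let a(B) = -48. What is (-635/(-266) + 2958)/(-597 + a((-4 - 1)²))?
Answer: -787463/171570 ≈ -4.5897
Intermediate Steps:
(-635/(-266) + 2958)/(-597 + a((-4 - 1)²)) = (-635/(-266) + 2958)/(-597 - 48) = (-635*(-1/266) + 2958)/(-645) = (635/266 + 2958)*(-1/645) = (787463/266)*(-1/645) = -787463/171570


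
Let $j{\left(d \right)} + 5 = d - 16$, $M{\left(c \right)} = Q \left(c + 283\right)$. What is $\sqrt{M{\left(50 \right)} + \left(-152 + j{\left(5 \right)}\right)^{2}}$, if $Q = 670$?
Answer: $3 \sqrt{27926} \approx 501.33$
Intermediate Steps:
$M{\left(c \right)} = 189610 + 670 c$ ($M{\left(c \right)} = 670 \left(c + 283\right) = 670 \left(283 + c\right) = 189610 + 670 c$)
$j{\left(d \right)} = -21 + d$ ($j{\left(d \right)} = -5 + \left(d - 16\right) = -5 + \left(-16 + d\right) = -21 + d$)
$\sqrt{M{\left(50 \right)} + \left(-152 + j{\left(5 \right)}\right)^{2}} = \sqrt{\left(189610 + 670 \cdot 50\right) + \left(-152 + \left(-21 + 5\right)\right)^{2}} = \sqrt{\left(189610 + 33500\right) + \left(-152 - 16\right)^{2}} = \sqrt{223110 + \left(-168\right)^{2}} = \sqrt{223110 + 28224} = \sqrt{251334} = 3 \sqrt{27926}$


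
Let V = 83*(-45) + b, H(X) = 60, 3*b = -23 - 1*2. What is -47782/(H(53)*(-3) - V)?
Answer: -71673/5345 ≈ -13.409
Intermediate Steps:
b = -25/3 (b = (-23 - 1*2)/3 = (-23 - 2)/3 = (⅓)*(-25) = -25/3 ≈ -8.3333)
V = -11230/3 (V = 83*(-45) - 25/3 = -3735 - 25/3 = -11230/3 ≈ -3743.3)
-47782/(H(53)*(-3) - V) = -47782/(60*(-3) - 1*(-11230/3)) = -47782/(-180 + 11230/3) = -47782/10690/3 = -47782*3/10690 = -71673/5345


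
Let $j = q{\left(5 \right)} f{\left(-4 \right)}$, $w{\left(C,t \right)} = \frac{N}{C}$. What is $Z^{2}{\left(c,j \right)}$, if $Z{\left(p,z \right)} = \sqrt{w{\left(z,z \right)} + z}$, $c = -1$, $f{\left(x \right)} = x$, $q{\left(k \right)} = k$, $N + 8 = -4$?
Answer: $- \frac{97}{5} \approx -19.4$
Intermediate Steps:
$N = -12$ ($N = -8 - 4 = -12$)
$w{\left(C,t \right)} = - \frac{12}{C}$
$j = -20$ ($j = 5 \left(-4\right) = -20$)
$Z{\left(p,z \right)} = \sqrt{z - \frac{12}{z}}$ ($Z{\left(p,z \right)} = \sqrt{- \frac{12}{z} + z} = \sqrt{z - \frac{12}{z}}$)
$Z^{2}{\left(c,j \right)} = \left(\sqrt{-20 - \frac{12}{-20}}\right)^{2} = \left(\sqrt{-20 - - \frac{3}{5}}\right)^{2} = \left(\sqrt{-20 + \frac{3}{5}}\right)^{2} = \left(\sqrt{- \frac{97}{5}}\right)^{2} = \left(\frac{i \sqrt{485}}{5}\right)^{2} = - \frac{97}{5}$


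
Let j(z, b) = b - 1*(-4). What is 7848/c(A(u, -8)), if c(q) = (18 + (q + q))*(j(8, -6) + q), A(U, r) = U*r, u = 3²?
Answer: 218/259 ≈ 0.84170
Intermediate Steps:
j(z, b) = 4 + b (j(z, b) = b + 4 = 4 + b)
u = 9
c(q) = (-2 + q)*(18 + 2*q) (c(q) = (18 + (q + q))*((4 - 6) + q) = (18 + 2*q)*(-2 + q) = (-2 + q)*(18 + 2*q))
7848/c(A(u, -8)) = 7848/(-36 + 2*(9*(-8))² + 14*(9*(-8))) = 7848/(-36 + 2*(-72)² + 14*(-72)) = 7848/(-36 + 2*5184 - 1008) = 7848/(-36 + 10368 - 1008) = 7848/9324 = 7848*(1/9324) = 218/259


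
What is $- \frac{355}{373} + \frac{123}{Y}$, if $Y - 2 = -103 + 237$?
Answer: $- \frac{2401}{50728} \approx -0.047331$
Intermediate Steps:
$Y = 136$ ($Y = 2 + \left(-103 + 237\right) = 2 + 134 = 136$)
$- \frac{355}{373} + \frac{123}{Y} = - \frac{355}{373} + \frac{123}{136} = - \frac{2401}{50728}$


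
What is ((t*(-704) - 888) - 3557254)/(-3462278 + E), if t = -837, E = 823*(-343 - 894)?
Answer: 2968894/4480329 ≈ 0.66265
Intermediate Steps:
E = -1018051 (E = 823*(-1237) = -1018051)
((t*(-704) - 888) - 3557254)/(-3462278 + E) = ((-837*(-704) - 888) - 3557254)/(-3462278 - 1018051) = ((589248 - 888) - 3557254)/(-4480329) = (588360 - 3557254)*(-1/4480329) = -2968894*(-1/4480329) = 2968894/4480329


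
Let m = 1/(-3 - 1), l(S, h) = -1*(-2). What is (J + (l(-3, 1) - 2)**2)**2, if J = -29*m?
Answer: 841/16 ≈ 52.563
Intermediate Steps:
l(S, h) = 2
m = -1/4 (m = 1/(-4) = -1/4 ≈ -0.25000)
J = 29/4 (J = -29*(-1/4) = 29/4 ≈ 7.2500)
(J + (l(-3, 1) - 2)**2)**2 = (29/4 + (2 - 2)**2)**2 = (29/4 + 0**2)**2 = (29/4 + 0)**2 = (29/4)**2 = 841/16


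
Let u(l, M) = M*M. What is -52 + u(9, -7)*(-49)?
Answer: -2453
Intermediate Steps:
u(l, M) = M²
-52 + u(9, -7)*(-49) = -52 + (-7)²*(-49) = -52 + 49*(-49) = -52 - 2401 = -2453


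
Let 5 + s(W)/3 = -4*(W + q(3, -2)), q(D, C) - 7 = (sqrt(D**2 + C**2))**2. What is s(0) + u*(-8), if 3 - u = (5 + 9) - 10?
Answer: -247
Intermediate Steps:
q(D, C) = 7 + C**2 + D**2 (q(D, C) = 7 + (sqrt(D**2 + C**2))**2 = 7 + (sqrt(C**2 + D**2))**2 = 7 + (C**2 + D**2) = 7 + C**2 + D**2)
u = -1 (u = 3 - ((5 + 9) - 10) = 3 - (14 - 10) = 3 - 1*4 = 3 - 4 = -1)
s(W) = -255 - 12*W (s(W) = -15 + 3*(-4*(W + (7 + (-2)**2 + 3**2))) = -15 + 3*(-4*(W + (7 + 4 + 9))) = -15 + 3*(-4*(W + 20)) = -15 + 3*(-4*(20 + W)) = -15 + 3*(-80 - 4*W) = -15 + (-240 - 12*W) = -255 - 12*W)
s(0) + u*(-8) = (-255 - 12*0) - 1*(-8) = (-255 + 0) + 8 = -255 + 8 = -247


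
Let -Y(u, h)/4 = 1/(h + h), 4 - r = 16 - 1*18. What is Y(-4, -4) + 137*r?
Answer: 1645/2 ≈ 822.50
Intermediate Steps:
r = 6 (r = 4 - (16 - 1*18) = 4 - (16 - 18) = 4 - 1*(-2) = 4 + 2 = 6)
Y(u, h) = -2/h (Y(u, h) = -4/(h + h) = -4*1/(2*h) = -2/h)
Y(-4, -4) + 137*r = -2/(-4) + 137*6 = -2*(-¼) + 822 = ½ + 822 = 1645/2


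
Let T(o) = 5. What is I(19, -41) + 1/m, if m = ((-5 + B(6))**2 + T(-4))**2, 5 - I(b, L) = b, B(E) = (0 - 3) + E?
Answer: -1133/81 ≈ -13.988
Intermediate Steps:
B(E) = -3 + E
I(b, L) = 5 - b
m = 81 (m = ((-5 + (-3 + 6))**2 + 5)**2 = ((-5 + 3)**2 + 5)**2 = ((-2)**2 + 5)**2 = (4 + 5)**2 = 9**2 = 81)
I(19, -41) + 1/m = (5 - 1*19) + 1/81 = (5 - 19) + 1/81 = -14 + 1/81 = -1133/81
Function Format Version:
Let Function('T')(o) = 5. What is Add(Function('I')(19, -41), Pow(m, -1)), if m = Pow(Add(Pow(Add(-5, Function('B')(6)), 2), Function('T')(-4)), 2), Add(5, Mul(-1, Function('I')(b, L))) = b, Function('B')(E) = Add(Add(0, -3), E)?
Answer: Rational(-1133, 81) ≈ -13.988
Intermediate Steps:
Function('B')(E) = Add(-3, E)
Function('I')(b, L) = Add(5, Mul(-1, b))
m = 81 (m = Pow(Add(Pow(Add(-5, Add(-3, 6)), 2), 5), 2) = Pow(Add(Pow(Add(-5, 3), 2), 5), 2) = Pow(Add(Pow(-2, 2), 5), 2) = Pow(Add(4, 5), 2) = Pow(9, 2) = 81)
Add(Function('I')(19, -41), Pow(m, -1)) = Add(Add(5, Mul(-1, 19)), Pow(81, -1)) = Add(Add(5, -19), Rational(1, 81)) = Add(-14, Rational(1, 81)) = Rational(-1133, 81)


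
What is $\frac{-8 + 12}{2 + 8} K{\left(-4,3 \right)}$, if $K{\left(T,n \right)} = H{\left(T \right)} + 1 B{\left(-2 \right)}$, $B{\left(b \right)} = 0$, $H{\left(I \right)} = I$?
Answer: $- \frac{8}{5} \approx -1.6$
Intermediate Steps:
$K{\left(T,n \right)} = T$ ($K{\left(T,n \right)} = T + 1 \cdot 0 = T + 0 = T$)
$\frac{-8 + 12}{2 + 8} K{\left(-4,3 \right)} = \frac{-8 + 12}{2 + 8} \left(-4\right) = \frac{4}{10} \left(-4\right) = 4 \cdot \frac{1}{10} \left(-4\right) = \frac{2}{5} \left(-4\right) = - \frac{8}{5}$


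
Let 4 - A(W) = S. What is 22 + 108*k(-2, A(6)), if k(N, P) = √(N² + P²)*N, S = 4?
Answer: -410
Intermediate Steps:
A(W) = 0 (A(W) = 4 - 1*4 = 4 - 4 = 0)
k(N, P) = N*√(N² + P²)
22 + 108*k(-2, A(6)) = 22 + 108*(-2*√((-2)² + 0²)) = 22 + 108*(-2*√(4 + 0)) = 22 + 108*(-2*√4) = 22 + 108*(-2*2) = 22 + 108*(-4) = 22 - 432 = -410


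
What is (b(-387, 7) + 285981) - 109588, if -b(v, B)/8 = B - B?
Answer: 176393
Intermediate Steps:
b(v, B) = 0 (b(v, B) = -8*(B - B) = -8*0 = 0)
(b(-387, 7) + 285981) - 109588 = (0 + 285981) - 109588 = 285981 - 109588 = 176393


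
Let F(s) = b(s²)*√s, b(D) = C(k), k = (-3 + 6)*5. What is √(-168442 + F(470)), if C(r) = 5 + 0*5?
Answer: √(-168442 + 5*√470) ≈ 410.28*I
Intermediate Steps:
k = 15 (k = 3*5 = 15)
C(r) = 5 (C(r) = 5 + 0 = 5)
b(D) = 5
F(s) = 5*√s
√(-168442 + F(470)) = √(-168442 + 5*√470)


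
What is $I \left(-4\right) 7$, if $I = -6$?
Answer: $168$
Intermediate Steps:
$I \left(-4\right) 7 = \left(-6\right) \left(-4\right) 7 = 24 \cdot 7 = 168$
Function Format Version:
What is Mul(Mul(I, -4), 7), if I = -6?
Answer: 168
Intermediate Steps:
Mul(Mul(I, -4), 7) = Mul(Mul(-6, -4), 7) = Mul(24, 7) = 168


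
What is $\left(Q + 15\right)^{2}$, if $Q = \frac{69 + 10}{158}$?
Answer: $\frac{961}{4} \approx 240.25$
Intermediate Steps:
$Q = \frac{1}{2}$ ($Q = 79 \cdot \frac{1}{158} = \frac{1}{2} \approx 0.5$)
$\left(Q + 15\right)^{2} = \left(\frac{1}{2} + 15\right)^{2} = \left(\frac{31}{2}\right)^{2} = \frac{961}{4}$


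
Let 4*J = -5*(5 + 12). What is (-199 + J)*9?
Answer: -7929/4 ≈ -1982.3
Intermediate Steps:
J = -85/4 (J = (-5*(5 + 12))/4 = (-5*17)/4 = (¼)*(-85) = -85/4 ≈ -21.250)
(-199 + J)*9 = (-199 - 85/4)*9 = -881/4*9 = -7929/4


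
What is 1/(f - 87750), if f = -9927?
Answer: -1/97677 ≈ -1.0238e-5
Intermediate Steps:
1/(f - 87750) = 1/(-9927 - 87750) = 1/(-97677) = -1/97677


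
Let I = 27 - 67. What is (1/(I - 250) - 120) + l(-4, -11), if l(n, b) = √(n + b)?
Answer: -34801/290 + I*√15 ≈ -120.0 + 3.873*I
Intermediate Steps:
I = -40
l(n, b) = √(b + n)
(1/(I - 250) - 120) + l(-4, -11) = (1/(-40 - 250) - 120) + √(-11 - 4) = (1/(-290) - 120) + √(-15) = (-1/290 - 120) + I*√15 = -34801/290 + I*√15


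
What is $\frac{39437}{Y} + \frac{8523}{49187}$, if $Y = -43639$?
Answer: $- \frac{1567852522}{2146471493} \approx -0.73043$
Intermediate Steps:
$\frac{39437}{Y} + \frac{8523}{49187} = \frac{39437}{-43639} + \frac{8523}{49187} = 39437 \left(- \frac{1}{43639}\right) + 8523 \cdot \frac{1}{49187} = - \frac{39437}{43639} + \frac{8523}{49187} = - \frac{1567852522}{2146471493}$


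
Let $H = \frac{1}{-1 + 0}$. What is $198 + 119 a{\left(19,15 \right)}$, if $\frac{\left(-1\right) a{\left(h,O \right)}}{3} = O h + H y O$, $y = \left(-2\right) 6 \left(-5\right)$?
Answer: $219753$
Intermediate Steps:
$y = 60$ ($y = \left(-12\right) \left(-5\right) = 60$)
$H = -1$ ($H = \frac{1}{-1} = -1$)
$a{\left(h,O \right)} = 180 O - 3 O h$ ($a{\left(h,O \right)} = - 3 \left(O h + \left(-1\right) 60 O\right) = - 3 \left(O h - 60 O\right) = - 3 \left(- 60 O + O h\right) = 180 O - 3 O h$)
$198 + 119 a{\left(19,15 \right)} = 198 + 119 \cdot 3 \cdot 15 \left(60 - 19\right) = 198 + 119 \cdot 3 \cdot 15 \cdot 41 = 198 + 119 \cdot 1845 = 198 + 219555 = 219753$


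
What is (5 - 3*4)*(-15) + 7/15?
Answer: 1582/15 ≈ 105.47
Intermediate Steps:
(5 - 3*4)*(-15) + 7/15 = (5 - 12)*(-15) + 7*(1/15) = -7*(-15) + 7/15 = 105 + 7/15 = 1582/15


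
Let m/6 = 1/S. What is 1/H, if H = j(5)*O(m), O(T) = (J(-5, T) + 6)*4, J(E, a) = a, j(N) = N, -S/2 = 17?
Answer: 17/1980 ≈ 0.0085859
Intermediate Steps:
S = -34 (S = -2*17 = -34)
m = -3/17 (m = 6/(-34) = 6*(-1/34) = -3/17 ≈ -0.17647)
O(T) = 24 + 4*T (O(T) = (T + 6)*4 = (6 + T)*4 = 24 + 4*T)
H = 1980/17 (H = 5*(24 + 4*(-3/17)) = 5*(24 - 12/17) = 5*(396/17) = 1980/17 ≈ 116.47)
1/H = 1/(1980/17) = 17/1980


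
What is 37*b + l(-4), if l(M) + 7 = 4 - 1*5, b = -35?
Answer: -1303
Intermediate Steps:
l(M) = -8 (l(M) = -7 + (4 - 1*5) = -7 + (4 - 5) = -7 - 1 = -8)
37*b + l(-4) = 37*(-35) - 8 = -1295 - 8 = -1303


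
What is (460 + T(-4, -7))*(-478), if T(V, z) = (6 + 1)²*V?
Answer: -126192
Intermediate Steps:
T(V, z) = 49*V (T(V, z) = 7²*V = 49*V)
(460 + T(-4, -7))*(-478) = (460 + 49*(-4))*(-478) = (460 - 196)*(-478) = 264*(-478) = -126192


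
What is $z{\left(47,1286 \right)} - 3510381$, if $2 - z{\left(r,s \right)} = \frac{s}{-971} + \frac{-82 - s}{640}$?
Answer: $- \frac{272685971799}{77680} \approx -3.5104 \cdot 10^{6}$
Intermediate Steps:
$z{\left(r,s \right)} = \frac{681}{320} + \frac{1611 s}{621440}$ ($z{\left(r,s \right)} = 2 - \left(\frac{s}{-971} + \frac{-82 - s}{640}\right) = 2 - \left(s \left(- \frac{1}{971}\right) + \left(-82 - s\right) \frac{1}{640}\right) = 2 - \left(- \frac{s}{971} - \left(\frac{41}{320} + \frac{s}{640}\right)\right) = 2 - \left(- \frac{41}{320} - \frac{1611 s}{621440}\right) = 2 + \left(\frac{41}{320} + \frac{1611 s}{621440}\right) = \frac{681}{320} + \frac{1611 s}{621440}$)
$z{\left(47,1286 \right)} - 3510381 = \left(\frac{681}{320} + \frac{1611}{621440} \cdot 1286\right) - 3510381 = \left(\frac{681}{320} + \frac{1035873}{310720}\right) - 3510381 = \frac{424281}{77680} - 3510381 = - \frac{272685971799}{77680}$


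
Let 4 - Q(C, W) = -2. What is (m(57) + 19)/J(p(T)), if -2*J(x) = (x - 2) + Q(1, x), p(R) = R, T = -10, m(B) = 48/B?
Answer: 377/57 ≈ 6.6140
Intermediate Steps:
Q(C, W) = 6 (Q(C, W) = 4 - 1*(-2) = 4 + 2 = 6)
J(x) = -2 - x/2 (J(x) = -((x - 2) + 6)/2 = -((-2 + x) + 6)/2 = -(4 + x)/2 = -2 - x/2)
(m(57) + 19)/J(p(T)) = (48/57 + 19)/(-2 - ½*(-10)) = (48*(1/57) + 19)/(-2 + 5) = (16/19 + 19)/3 = (377/19)*(⅓) = 377/57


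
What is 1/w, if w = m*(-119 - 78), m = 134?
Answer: -1/26398 ≈ -3.7882e-5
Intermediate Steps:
w = -26398 (w = 134*(-119 - 78) = 134*(-197) = -26398)
1/w = 1/(-26398) = -1/26398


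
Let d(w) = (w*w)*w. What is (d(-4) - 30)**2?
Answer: 8836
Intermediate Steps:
d(w) = w**3 (d(w) = w**2*w = w**3)
(d(-4) - 30)**2 = ((-4)**3 - 30)**2 = (-64 - 30)**2 = (-94)**2 = 8836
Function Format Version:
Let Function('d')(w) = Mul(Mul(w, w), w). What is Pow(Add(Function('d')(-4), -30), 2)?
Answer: 8836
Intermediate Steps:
Function('d')(w) = Pow(w, 3) (Function('d')(w) = Mul(Pow(w, 2), w) = Pow(w, 3))
Pow(Add(Function('d')(-4), -30), 2) = Pow(Add(Pow(-4, 3), -30), 2) = Pow(Add(-64, -30), 2) = Pow(-94, 2) = 8836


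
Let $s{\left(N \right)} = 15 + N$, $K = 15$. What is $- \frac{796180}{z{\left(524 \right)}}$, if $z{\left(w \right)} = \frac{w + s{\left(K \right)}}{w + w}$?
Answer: $- \frac{417198320}{277} \approx -1.5061 \cdot 10^{6}$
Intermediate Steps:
$z{\left(w \right)} = \frac{30 + w}{2 w}$ ($z{\left(w \right)} = \frac{w + \left(15 + 15\right)}{w + w} = \frac{w + 30}{2 w} = \left(30 + w\right) \frac{1}{2 w} = \frac{30 + w}{2 w}$)
$- \frac{796180}{z{\left(524 \right)}} = - \frac{796180}{\frac{1}{2} \cdot \frac{1}{524} \left(30 + 524\right)} = - \frac{796180}{\frac{1}{2} \cdot \frac{1}{524} \cdot 554} = - \frac{796180}{\frac{277}{524}} = \left(-796180\right) \frac{524}{277} = - \frac{417198320}{277}$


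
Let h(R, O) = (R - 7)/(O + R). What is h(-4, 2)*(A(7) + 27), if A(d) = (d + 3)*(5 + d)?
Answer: 1617/2 ≈ 808.50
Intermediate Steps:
A(d) = (3 + d)*(5 + d)
h(R, O) = (-7 + R)/(O + R)
h(-4, 2)*(A(7) + 27) = ((-7 - 4)/(2 - 4))*((15 + 7² + 8*7) + 27) = (-11/(-2))*((15 + 49 + 56) + 27) = (-½*(-11))*(120 + 27) = (11/2)*147 = 1617/2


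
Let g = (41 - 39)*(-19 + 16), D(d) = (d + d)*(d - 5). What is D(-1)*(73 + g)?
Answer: 804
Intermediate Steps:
D(d) = 2*d*(-5 + d) (D(d) = (2*d)*(-5 + d) = 2*d*(-5 + d))
g = -6 (g = 2*(-3) = -6)
D(-1)*(73 + g) = (2*(-1)*(-5 - 1))*(73 - 6) = (2*(-1)*(-6))*67 = 12*67 = 804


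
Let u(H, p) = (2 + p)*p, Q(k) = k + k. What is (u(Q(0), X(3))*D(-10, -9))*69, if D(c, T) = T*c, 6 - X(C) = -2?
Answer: 496800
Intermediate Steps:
X(C) = 8 (X(C) = 6 - 1*(-2) = 6 + 2 = 8)
Q(k) = 2*k
u(H, p) = p*(2 + p)
(u(Q(0), X(3))*D(-10, -9))*69 = ((8*(2 + 8))*(-9*(-10)))*69 = ((8*10)*90)*69 = (80*90)*69 = 7200*69 = 496800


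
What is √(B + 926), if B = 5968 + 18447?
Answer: √25341 ≈ 159.19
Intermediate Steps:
B = 24415
√(B + 926) = √(24415 + 926) = √25341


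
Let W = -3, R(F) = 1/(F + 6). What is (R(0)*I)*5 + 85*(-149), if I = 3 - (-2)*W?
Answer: -25335/2 ≈ -12668.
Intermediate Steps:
R(F) = 1/(6 + F)
I = -3 (I = 3 - (-2)*(-3) = 3 - 1*6 = 3 - 6 = -3)
(R(0)*I)*5 + 85*(-149) = (-3/(6 + 0))*5 + 85*(-149) = (-3/6)*5 - 12665 = ((⅙)*(-3))*5 - 12665 = -½*5 - 12665 = -5/2 - 12665 = -25335/2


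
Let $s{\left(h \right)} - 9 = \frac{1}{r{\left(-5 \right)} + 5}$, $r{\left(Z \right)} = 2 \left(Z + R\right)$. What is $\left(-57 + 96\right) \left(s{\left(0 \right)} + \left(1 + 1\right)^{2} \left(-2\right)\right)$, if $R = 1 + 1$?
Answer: $0$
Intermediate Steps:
$R = 2$
$r{\left(Z \right)} = 4 + 2 Z$ ($r{\left(Z \right)} = 2 \left(Z + 2\right) = 2 \left(2 + Z\right) = 4 + 2 Z$)
$s{\left(h \right)} = 8$ ($s{\left(h \right)} = 9 + \frac{1}{\left(4 + 2 \left(-5\right)\right) + 5} = 9 + \frac{1}{\left(4 - 10\right) + 5} = 9 + \frac{1}{-6 + 5} = 9 + \frac{1}{-1} = 9 - 1 = 8$)
$\left(-57 + 96\right) \left(s{\left(0 \right)} + \left(1 + 1\right)^{2} \left(-2\right)\right) = \left(-57 + 96\right) \left(8 + \left(1 + 1\right)^{2} \left(-2\right)\right) = 39 \left(8 + 2^{2} \left(-2\right)\right) = 39 \left(8 + 4 \left(-2\right)\right) = 39 \left(8 - 8\right) = 39 \cdot 0 = 0$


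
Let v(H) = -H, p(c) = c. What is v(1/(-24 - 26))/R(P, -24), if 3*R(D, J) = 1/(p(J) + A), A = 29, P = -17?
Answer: 3/10 ≈ 0.30000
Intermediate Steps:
R(D, J) = 1/(3*(29 + J)) (R(D, J) = 1/(3*(J + 29)) = 1/(3*(29 + J)))
v(1/(-24 - 26))/R(P, -24) = (-1/(-24 - 26))/((1/(3*(29 - 24)))) = (-1/(-50))/(((⅓)/5)) = (-1*(-1/50))/(((⅓)*(⅕))) = 1/(50*(1/15)) = (1/50)*15 = 3/10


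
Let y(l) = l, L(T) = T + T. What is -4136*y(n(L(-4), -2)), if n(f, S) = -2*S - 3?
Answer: -4136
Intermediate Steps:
L(T) = 2*T
n(f, S) = -3 - 2*S
-4136*y(n(L(-4), -2)) = -4136*(-3 - 2*(-2)) = -4136*(-3 + 4) = -4136*1 = -4136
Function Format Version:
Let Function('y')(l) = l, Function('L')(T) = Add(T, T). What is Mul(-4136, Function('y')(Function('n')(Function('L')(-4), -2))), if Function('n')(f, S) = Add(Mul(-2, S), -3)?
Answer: -4136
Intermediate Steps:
Function('L')(T) = Mul(2, T)
Function('n')(f, S) = Add(-3, Mul(-2, S))
Mul(-4136, Function('y')(Function('n')(Function('L')(-4), -2))) = Mul(-4136, Add(-3, Mul(-2, -2))) = Mul(-4136, Add(-3, 4)) = Mul(-4136, 1) = -4136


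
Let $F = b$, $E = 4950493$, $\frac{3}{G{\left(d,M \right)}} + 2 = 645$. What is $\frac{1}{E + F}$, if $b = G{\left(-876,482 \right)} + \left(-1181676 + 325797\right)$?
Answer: $\frac{643}{2632836805} \approx 2.4422 \cdot 10^{-7}$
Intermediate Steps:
$G{\left(d,M \right)} = \frac{3}{643}$ ($G{\left(d,M \right)} = \frac{3}{-2 + 645} = \frac{3}{643}$)
$b = - \frac{550330194}{643}$ ($b = \frac{3}{643} + \left(-1181676 + 325797\right) = \frac{3}{643} - 855879 = - \frac{550330194}{643} \approx -8.5588 \cdot 10^{5}$)
$F = - \frac{550330194}{643} \approx -8.5588 \cdot 10^{5}$
$\frac{1}{E + F} = \frac{1}{4950493 - \frac{550330194}{643}} = \frac{1}{\frac{2632836805}{643}} = \frac{643}{2632836805}$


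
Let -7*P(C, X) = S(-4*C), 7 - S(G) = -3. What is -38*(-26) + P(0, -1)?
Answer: 6906/7 ≈ 986.57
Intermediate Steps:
S(G) = 10 (S(G) = 7 - 1*(-3) = 7 + 3 = 10)
P(C, X) = -10/7 (P(C, X) = -⅐*10 = -10/7)
-38*(-26) + P(0, -1) = -38*(-26) - 10/7 = 988 - 10/7 = 6906/7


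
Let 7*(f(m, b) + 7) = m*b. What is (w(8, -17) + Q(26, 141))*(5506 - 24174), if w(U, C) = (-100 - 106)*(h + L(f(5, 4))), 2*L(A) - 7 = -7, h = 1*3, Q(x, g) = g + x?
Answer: 8419268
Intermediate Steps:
f(m, b) = -7 + b*m/7 (f(m, b) = -7 + (m*b)/7 = -7 + (b*m)/7 = -7 + b*m/7)
h = 3
L(A) = 0 (L(A) = 7/2 + (½)*(-7) = 7/2 - 7/2 = 0)
w(U, C) = -618 (w(U, C) = (-100 - 106)*(3 + 0) = -206*3 = -618)
(w(8, -17) + Q(26, 141))*(5506 - 24174) = (-618 + (141 + 26))*(5506 - 24174) = (-618 + 167)*(-18668) = -451*(-18668) = 8419268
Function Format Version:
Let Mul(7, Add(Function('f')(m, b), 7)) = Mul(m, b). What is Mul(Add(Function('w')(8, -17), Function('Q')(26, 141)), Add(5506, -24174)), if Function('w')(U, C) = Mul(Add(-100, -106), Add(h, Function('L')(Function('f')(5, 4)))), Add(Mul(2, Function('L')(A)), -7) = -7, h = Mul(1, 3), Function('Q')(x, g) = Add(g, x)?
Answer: 8419268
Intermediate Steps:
Function('f')(m, b) = Add(-7, Mul(Rational(1, 7), b, m)) (Function('f')(m, b) = Add(-7, Mul(Rational(1, 7), Mul(m, b))) = Add(-7, Mul(Rational(1, 7), Mul(b, m))) = Add(-7, Mul(Rational(1, 7), b, m)))
h = 3
Function('L')(A) = 0 (Function('L')(A) = Add(Rational(7, 2), Mul(Rational(1, 2), -7)) = Add(Rational(7, 2), Rational(-7, 2)) = 0)
Function('w')(U, C) = -618 (Function('w')(U, C) = Mul(Add(-100, -106), Add(3, 0)) = Mul(-206, 3) = -618)
Mul(Add(Function('w')(8, -17), Function('Q')(26, 141)), Add(5506, -24174)) = Mul(Add(-618, Add(141, 26)), Add(5506, -24174)) = Mul(Add(-618, 167), -18668) = Mul(-451, -18668) = 8419268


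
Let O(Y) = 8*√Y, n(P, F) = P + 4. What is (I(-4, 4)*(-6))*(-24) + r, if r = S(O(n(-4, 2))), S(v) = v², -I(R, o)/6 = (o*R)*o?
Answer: 55296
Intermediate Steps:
I(R, o) = -6*R*o² (I(R, o) = -6*o*R*o = -6*R*o*o = -6*R*o²)
n(P, F) = 4 + P
r = 0 (r = (8*√(4 - 4))² = (8*√0)² = (8*0)² = 0² = 0)
(I(-4, 4)*(-6))*(-24) + r = (-6*(-4)*4²*(-6))*(-24) + 0 = (-6*(-4)*16*(-6))*(-24) + 0 = (384*(-6))*(-24) + 0 = -2304*(-24) + 0 = 55296 + 0 = 55296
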